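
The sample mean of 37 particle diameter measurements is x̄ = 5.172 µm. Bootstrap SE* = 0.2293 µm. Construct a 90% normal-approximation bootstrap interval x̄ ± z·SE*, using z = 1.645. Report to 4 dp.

(4.7948, 5.5492)

Margin = 1.645 × 0.2293 = 0.37720
Interval: 5.172 ± 0.37720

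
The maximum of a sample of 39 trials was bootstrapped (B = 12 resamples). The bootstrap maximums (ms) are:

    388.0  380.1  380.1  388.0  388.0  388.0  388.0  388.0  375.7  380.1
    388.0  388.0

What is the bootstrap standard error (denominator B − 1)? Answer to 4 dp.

Bootstrap SE is the standard deviation of the 12 replicate maximums.
Mean of replicates: (388.0 + 380.1 + 380.1 + 388.0 + 388.0 + 388.0 + 388.0 + 388.0 + 375.7 + 380.1 + 388.0 + 388.0) / 12 = 4620.00000 / 12 = 385.00000
Sum of squared deviations: (+3.00000)² + (−4.90000)² + (−4.90000)² + (+3.00000)² + (+3.00000)² + (+3.00000)² + (+3.00000)² + (+3.00000)² + (−9.30000)² + (−4.90000)² + (+3.00000)² + (+3.00000)² = 230.52000
Variance = 230.52000 / 11 = 20.95636
SE* = √20.95636

SE* = 4.5778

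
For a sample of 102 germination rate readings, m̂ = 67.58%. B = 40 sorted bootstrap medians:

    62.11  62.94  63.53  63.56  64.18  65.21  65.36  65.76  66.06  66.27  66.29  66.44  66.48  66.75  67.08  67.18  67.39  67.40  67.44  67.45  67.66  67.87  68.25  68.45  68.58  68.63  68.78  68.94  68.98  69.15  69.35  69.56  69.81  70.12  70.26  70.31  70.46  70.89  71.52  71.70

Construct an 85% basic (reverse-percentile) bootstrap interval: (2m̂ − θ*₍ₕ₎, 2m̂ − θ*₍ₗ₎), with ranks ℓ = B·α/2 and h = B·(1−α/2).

(64.70, 71.63)

Percentile endpoints at ranks 3 and 37: θ*₍3₎ = 63.53, θ*₍37₎ = 70.46.
Basic interval reflects these around m̂:
  lower = 2 × 67.58 − 70.46 = 64.70
  upper = 2 × 67.58 − 63.53 = 71.63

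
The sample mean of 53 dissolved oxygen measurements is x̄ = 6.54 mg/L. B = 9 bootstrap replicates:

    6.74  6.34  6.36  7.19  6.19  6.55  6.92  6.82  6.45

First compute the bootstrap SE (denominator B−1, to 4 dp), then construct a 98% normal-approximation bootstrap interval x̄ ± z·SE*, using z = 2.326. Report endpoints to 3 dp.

(5.789, 7.291)

Mean of replicates = 6.6178; sum of squared deviations = 0.8340; SE* = √(0.8340/8) = 0.3229
Margin = 2.326 × 0.3229 = 0.7511
Interval: 6.54 ± 0.7511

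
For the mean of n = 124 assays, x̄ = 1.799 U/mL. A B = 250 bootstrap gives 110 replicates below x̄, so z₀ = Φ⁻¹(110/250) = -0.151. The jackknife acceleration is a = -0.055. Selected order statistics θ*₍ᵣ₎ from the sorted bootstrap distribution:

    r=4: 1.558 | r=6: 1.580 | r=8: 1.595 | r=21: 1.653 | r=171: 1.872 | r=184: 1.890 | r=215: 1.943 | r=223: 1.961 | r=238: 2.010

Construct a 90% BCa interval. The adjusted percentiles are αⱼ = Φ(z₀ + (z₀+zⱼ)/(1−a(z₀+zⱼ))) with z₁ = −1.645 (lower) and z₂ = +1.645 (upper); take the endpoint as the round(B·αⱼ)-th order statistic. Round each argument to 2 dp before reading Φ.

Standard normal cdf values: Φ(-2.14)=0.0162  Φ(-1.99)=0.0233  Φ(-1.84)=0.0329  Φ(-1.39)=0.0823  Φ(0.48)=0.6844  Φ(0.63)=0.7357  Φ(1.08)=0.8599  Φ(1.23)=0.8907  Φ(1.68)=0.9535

(1.558, 1.961)

Lower: z₀ + z₁ = -0.151 + (-1.645) = -1.796; 1 − a(z₀+z₁) = 1 − (-0.055)(-1.796) = 0.9012; argument = -0.151 + (-1.796)/0.9012 = -2.1439 → -2.14.
α₁ = Φ(-2.14) = 0.0162; rank = round(250 × 0.0162) = 4; θ*₍4₎ = 1.558.
Upper: z₀ + z₂ = 1.494; 1 − a(z₀+z₂) = 1.0822; argument = 1.2296 → 1.23; α₂ = 0.8907; rank = 223; θ*₍223₎ = 1.961.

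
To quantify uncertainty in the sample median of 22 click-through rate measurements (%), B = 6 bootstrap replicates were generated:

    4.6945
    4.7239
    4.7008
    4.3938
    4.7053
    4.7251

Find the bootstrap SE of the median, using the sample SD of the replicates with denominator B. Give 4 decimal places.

SE* = 0.1184

Bootstrap SE is the standard deviation of the 6 replicate medians.
Mean of replicates: (4.6945 + 4.7239 + 4.7008 + 4.3938 + 4.7053 + 4.7251) / 6 = 27.94340 / 6 = 4.65723
Sum of squared deviations: (+0.03727)² + (+0.06667)² + (+0.04357)² + (−0.26343)² + (+0.04807)² + (+0.06787)² = 0.08404
Variance = 0.08404 / 6 = 0.01401
SE* = √0.01401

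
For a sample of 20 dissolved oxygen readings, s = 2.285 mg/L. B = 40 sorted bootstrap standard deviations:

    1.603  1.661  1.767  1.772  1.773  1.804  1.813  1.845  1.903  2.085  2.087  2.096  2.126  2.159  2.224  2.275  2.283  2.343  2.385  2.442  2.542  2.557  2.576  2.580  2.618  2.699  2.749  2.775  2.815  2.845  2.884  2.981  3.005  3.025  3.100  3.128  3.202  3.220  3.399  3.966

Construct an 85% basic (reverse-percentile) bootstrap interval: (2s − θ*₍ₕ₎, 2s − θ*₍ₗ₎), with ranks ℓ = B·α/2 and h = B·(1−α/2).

(1.368, 2.803)

Percentile endpoints at ranks 3 and 37: θ*₍3₎ = 1.767, θ*₍37₎ = 3.202.
Basic interval reflects these around s:
  lower = 2 × 2.285 − 3.202 = 1.368
  upper = 2 × 2.285 − 1.767 = 2.803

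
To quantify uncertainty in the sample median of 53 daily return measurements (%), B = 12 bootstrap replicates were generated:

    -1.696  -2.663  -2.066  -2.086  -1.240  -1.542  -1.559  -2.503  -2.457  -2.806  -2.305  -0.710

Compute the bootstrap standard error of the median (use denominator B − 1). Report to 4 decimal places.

Bootstrap SE is the standard deviation of the 12 replicate medians.
Mean of replicates: ((-1.696) + (-2.663) + (-2.066) + (-2.086) + (-1.240) + (-1.542) + (-1.559) + (-2.503) + (-2.457) + (-2.806) + (-2.305) + (-0.710)) / 12 = -23.63300 / 12 = -1.96942
Sum of squared deviations: (+0.27342)² + (−0.69358)² + (−0.09658)² + (−0.11658)² + (+0.72942)² + (+0.42742)² + (+0.41042)² + (−0.53358)² + (−0.48758)² + (−0.83658)² + (−0.33558)² + (+1.25942)² = 4.38298
Variance = 4.38298 / 11 = 0.39845
SE* = √0.39845

SE* = 0.6312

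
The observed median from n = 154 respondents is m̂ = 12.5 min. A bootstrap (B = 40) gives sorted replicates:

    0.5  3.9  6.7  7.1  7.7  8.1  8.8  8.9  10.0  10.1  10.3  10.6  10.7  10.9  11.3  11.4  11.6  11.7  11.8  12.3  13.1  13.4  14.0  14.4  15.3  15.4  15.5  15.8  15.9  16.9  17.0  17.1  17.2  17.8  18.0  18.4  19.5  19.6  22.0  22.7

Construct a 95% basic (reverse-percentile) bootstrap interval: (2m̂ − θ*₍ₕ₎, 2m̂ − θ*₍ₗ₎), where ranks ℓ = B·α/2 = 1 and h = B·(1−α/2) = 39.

(3.0, 24.5)

Percentile endpoints at ranks 1 and 39: θ*₍1₎ = 0.5, θ*₍39₎ = 22.0.
Basic interval reflects these around m̂:
  lower = 2 × 12.5 − 22.0 = 3.0
  upper = 2 × 12.5 − 0.5 = 24.5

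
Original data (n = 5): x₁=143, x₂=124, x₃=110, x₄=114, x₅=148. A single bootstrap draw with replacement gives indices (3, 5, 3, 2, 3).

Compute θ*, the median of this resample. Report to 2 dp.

θ* = 110.00

Resample values: 110, 148, 110, 124, 110.
Sorted: 110, 110, 110, 124, 148
Median = middle value = 110.00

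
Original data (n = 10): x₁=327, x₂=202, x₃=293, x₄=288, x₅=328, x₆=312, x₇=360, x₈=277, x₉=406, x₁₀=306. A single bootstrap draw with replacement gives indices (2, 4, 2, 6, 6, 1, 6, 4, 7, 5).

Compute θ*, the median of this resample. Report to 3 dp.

θ* = 312.000

Resample values: 202, 288, 202, 312, 312, 327, 312, 288, 360, 328.
Sorted: 202, 202, 288, 288, 312, 312, 312, 327, 328, 360
Median = average of the two middle values = 312.000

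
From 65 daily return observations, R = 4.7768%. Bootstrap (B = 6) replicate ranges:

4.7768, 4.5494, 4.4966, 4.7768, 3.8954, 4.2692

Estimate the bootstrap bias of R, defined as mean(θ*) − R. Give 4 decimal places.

bias = −0.3161

mean(θ*) = (4.7768 + 4.5494 + 4.4966 + 4.7768 + 3.8954 + 4.2692) / 6 = 4.46070
bias = 4.46070 − 4.7768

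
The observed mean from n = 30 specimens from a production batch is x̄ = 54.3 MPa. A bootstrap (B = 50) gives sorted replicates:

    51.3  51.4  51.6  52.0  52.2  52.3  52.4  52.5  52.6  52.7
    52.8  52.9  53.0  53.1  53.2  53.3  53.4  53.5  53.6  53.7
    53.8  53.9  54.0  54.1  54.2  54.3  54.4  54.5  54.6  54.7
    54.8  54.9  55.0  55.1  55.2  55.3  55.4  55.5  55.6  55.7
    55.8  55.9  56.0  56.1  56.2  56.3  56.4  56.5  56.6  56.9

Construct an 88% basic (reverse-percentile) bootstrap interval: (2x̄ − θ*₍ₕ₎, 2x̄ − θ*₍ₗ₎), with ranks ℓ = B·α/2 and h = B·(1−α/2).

Percentile endpoints at ranks 3 and 47: θ*₍3₎ = 51.6, θ*₍47₎ = 56.4.
Basic interval reflects these around x̄:
  lower = 2 × 54.3 − 56.4 = 52.2
  upper = 2 × 54.3 − 51.6 = 57.0

(52.2, 57.0)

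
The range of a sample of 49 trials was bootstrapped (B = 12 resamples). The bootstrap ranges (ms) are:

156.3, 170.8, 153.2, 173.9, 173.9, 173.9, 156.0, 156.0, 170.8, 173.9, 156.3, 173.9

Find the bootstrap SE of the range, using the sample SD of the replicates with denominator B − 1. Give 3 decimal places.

SE* = 9.092

Bootstrap SE is the standard deviation of the 12 replicate ranges.
Mean of replicates: (156.3 + 170.8 + 153.2 + 173.9 + 173.9 + 173.9 + 156.0 + 156.0 + 170.8 + 173.9 + 156.3 + 173.9) / 12 = 1988.9000 / 12 = 165.7417
Sum of squared deviations: (−9.4417)² + (+5.0583)² + (−12.5417)² + (+8.1583)² + (+8.1583)² + (+8.1583)² + (−9.7417)² + (−9.7417)² + (+5.0583)² + (+8.1583)² + (−9.4417)² + (+8.1583)² = 909.3492
Variance = 909.3492 / 11 = 82.6681
SE* = √82.6681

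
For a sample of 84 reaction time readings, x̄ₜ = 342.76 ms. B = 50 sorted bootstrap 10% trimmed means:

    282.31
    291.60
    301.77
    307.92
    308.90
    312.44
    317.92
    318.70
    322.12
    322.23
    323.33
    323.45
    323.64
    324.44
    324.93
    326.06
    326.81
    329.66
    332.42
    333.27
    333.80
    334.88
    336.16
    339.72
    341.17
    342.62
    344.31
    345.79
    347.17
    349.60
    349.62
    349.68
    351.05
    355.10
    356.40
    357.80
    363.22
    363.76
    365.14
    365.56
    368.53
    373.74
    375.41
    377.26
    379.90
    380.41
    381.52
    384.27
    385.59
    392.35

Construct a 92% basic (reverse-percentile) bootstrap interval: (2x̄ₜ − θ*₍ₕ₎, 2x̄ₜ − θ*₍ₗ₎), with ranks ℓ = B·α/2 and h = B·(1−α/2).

Percentile endpoints at ranks 2 and 48: θ*₍2₎ = 291.60, θ*₍48₎ = 384.27.
Basic interval reflects these around x̄ₜ:
  lower = 2 × 342.76 − 384.27 = 301.25
  upper = 2 × 342.76 − 291.60 = 393.92

(301.25, 393.92)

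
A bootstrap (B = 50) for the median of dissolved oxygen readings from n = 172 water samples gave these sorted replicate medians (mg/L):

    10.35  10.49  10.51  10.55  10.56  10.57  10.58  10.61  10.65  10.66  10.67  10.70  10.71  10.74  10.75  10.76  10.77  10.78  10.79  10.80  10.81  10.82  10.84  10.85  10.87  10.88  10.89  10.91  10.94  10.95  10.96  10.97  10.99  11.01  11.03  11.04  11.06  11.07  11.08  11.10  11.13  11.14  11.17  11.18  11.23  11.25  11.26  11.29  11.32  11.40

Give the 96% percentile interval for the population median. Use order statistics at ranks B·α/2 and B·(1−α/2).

α = 0.04; lower rank = 50 × 0.020 = 1; upper rank = 50 × 0.980 = 49.
The 1st smallest replicate is 10.35; the 49th is 11.32.

(10.35, 11.32)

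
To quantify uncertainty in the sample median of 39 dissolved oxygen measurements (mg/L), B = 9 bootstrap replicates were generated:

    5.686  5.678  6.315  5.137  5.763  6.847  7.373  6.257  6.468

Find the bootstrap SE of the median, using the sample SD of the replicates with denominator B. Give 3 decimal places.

SE* = 0.644

Bootstrap SE is the standard deviation of the 9 replicate medians.
Mean of replicates: (5.686 + 5.678 + 6.315 + 5.137 + 5.763 + 6.847 + 7.373 + 6.257 + 6.468) / 9 = 55.5240 / 9 = 6.1693
Sum of squared deviations: (−0.4833)² + (−0.4913)² + (+0.1457)² + (−1.0323)² + (−0.4063)² + (+0.6777)² + (+1.2037)² + (+0.0877)² + (+0.2987)² = 3.7320
Variance = 3.7320 / 9 = 0.4147
SE* = √0.4147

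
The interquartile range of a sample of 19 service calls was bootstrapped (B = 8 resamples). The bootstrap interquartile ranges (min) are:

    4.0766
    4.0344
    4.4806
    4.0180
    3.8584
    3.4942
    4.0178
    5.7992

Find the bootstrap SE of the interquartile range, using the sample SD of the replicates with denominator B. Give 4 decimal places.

Bootstrap SE is the standard deviation of the 8 replicate interquartile ranges.
Mean of replicates: (4.0766 + 4.0344 + 4.4806 + 4.0180 + 3.8584 + 3.4942 + 4.0178 + 5.7992) / 8 = 33.77920 / 8 = 4.22240
Sum of squared deviations: (−0.14580)² + (−0.18800)² + (+0.25820)² + (−0.20440)² + (−0.36400)² + (−0.72820)² + (−0.20460)² + (+1.57680)² = 3.35598
Variance = 3.35598 / 8 = 0.41950
SE* = √0.41950

SE* = 0.6477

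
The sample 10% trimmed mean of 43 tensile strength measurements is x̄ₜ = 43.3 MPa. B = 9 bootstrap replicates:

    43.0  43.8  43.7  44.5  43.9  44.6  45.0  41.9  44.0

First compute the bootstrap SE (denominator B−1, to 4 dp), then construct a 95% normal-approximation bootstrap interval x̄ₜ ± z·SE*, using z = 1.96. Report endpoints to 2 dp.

(41.48, 45.12)

Mean of replicates = 43.8222; sum of squared deviations = 6.8756; SE* = √(6.8756/8) = 0.9271
Margin = 1.96 × 0.9271 = 1.817
Interval: 43.3 ± 1.817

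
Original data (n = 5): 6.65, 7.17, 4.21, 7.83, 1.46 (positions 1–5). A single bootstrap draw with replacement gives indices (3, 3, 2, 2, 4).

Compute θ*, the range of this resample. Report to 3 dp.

θ* = 3.620

Resample values: 4.21, 4.21, 7.17, 7.17, 7.83.
Range = 7.83 − 4.21 = 3.620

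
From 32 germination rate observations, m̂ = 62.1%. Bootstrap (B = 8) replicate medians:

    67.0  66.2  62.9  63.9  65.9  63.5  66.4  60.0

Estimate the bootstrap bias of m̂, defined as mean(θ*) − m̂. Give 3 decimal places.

mean(θ*) = (67.0 + 66.2 + 62.9 + 63.9 + 65.9 + 63.5 + 66.4 + 60.0) / 8 = 64.4750
bias = 64.4750 − 62.1

bias = +2.375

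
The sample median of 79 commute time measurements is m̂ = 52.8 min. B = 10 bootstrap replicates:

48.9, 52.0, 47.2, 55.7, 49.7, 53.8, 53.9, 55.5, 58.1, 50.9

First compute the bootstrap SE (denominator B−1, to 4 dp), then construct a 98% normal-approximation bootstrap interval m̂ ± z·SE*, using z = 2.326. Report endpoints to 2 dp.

(44.82, 60.78)

Mean of replicates = 52.5700; sum of squared deviations = 105.9010; SE* = √(105.9010/9) = 3.4303
Margin = 2.326 × 3.4303 = 7.979
Interval: 52.8 ± 7.979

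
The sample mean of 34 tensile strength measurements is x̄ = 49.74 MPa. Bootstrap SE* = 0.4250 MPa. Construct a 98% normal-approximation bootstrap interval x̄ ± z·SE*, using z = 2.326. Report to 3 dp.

(48.751, 50.729)

Margin = 2.326 × 0.4250 = 0.9886
Interval: 49.74 ± 0.9886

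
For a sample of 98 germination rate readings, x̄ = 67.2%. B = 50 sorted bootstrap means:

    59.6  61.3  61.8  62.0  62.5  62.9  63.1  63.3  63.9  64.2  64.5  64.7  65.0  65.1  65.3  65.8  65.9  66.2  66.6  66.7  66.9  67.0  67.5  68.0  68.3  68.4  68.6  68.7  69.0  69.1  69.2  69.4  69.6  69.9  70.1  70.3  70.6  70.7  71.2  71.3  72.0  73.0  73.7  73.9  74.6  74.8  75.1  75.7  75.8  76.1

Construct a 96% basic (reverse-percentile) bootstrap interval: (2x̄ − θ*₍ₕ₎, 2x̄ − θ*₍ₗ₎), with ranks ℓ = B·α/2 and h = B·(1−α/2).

(58.6, 74.8)

Percentile endpoints at ranks 1 and 49: θ*₍1₎ = 59.6, θ*₍49₎ = 75.8.
Basic interval reflects these around x̄:
  lower = 2 × 67.2 − 75.8 = 58.6
  upper = 2 × 67.2 − 59.6 = 74.8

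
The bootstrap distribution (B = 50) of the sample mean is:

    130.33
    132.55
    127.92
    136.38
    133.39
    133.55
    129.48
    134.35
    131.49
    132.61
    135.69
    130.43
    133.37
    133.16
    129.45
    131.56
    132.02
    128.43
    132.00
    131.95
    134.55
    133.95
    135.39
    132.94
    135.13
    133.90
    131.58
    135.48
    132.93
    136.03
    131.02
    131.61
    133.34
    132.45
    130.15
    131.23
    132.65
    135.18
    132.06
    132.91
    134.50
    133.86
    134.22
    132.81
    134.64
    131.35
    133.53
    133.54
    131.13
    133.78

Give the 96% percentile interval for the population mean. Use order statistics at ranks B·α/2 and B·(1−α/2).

(127.92, 136.03)

Sorted replicates: 127.92, 128.43, 129.45, 129.48, 130.15, 130.33, 130.43, 131.02, 131.13, 131.23, 131.35, 131.49, 131.56, 131.58, 131.61, 131.95, 132.00, 132.02, 132.06, 132.45, 132.55, 132.61, 132.65, 132.81, 132.91, 132.93, 132.94, 133.16, 133.34, 133.37, 133.39, 133.53, 133.54, 133.55, 133.78, 133.86, 133.90, 133.95, 134.22, 134.35, 134.50, 134.55, 134.64, 135.13, 135.18, 135.39, 135.48, 135.69, 136.03, 136.38
α = 0.04; lower rank = 50 × 0.020 = 1; upper rank = 50 × 0.980 = 49.
The 1st smallest replicate is 127.92; the 49th is 136.03.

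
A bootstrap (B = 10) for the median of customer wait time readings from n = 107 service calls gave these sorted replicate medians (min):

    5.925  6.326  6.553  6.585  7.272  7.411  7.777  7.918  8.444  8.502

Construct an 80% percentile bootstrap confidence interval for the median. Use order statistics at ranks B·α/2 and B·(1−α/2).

(5.925, 8.444)

α = 0.20; lower rank = 10 × 0.100 = 1; upper rank = 10 × 0.900 = 9.
The 1st smallest replicate is 5.925; the 9th is 8.444.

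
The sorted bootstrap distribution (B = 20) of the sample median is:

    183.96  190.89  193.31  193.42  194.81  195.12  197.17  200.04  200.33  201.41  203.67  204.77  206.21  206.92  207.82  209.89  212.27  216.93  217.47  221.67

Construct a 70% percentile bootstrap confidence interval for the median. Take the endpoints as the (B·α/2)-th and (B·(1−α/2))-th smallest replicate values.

(193.31, 212.27)

α = 0.30; lower rank = 20 × 0.150 = 3; upper rank = 20 × 0.850 = 17.
The 3rd smallest replicate is 193.31; the 17th is 212.27.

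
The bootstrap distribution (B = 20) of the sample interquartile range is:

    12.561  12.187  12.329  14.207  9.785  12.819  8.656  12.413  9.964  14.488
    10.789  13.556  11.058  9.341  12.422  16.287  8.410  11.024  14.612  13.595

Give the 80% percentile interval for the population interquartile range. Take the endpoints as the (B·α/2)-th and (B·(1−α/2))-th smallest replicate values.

Sorted replicates: 8.410, 8.656, 9.341, 9.785, 9.964, 10.789, 11.024, 11.058, 12.187, 12.329, 12.413, 12.422, 12.561, 12.819, 13.556, 13.595, 14.207, 14.488, 14.612, 16.287
α = 0.20; lower rank = 20 × 0.100 = 2; upper rank = 20 × 0.900 = 18.
The 2nd smallest replicate is 8.656; the 18th is 14.488.

(8.656, 14.488)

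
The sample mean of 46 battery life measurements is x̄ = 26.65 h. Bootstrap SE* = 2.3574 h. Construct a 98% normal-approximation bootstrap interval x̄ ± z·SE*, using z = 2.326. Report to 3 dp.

Margin = 2.326 × 2.3574 = 5.4833
Interval: 26.65 ± 5.4833

(21.167, 32.133)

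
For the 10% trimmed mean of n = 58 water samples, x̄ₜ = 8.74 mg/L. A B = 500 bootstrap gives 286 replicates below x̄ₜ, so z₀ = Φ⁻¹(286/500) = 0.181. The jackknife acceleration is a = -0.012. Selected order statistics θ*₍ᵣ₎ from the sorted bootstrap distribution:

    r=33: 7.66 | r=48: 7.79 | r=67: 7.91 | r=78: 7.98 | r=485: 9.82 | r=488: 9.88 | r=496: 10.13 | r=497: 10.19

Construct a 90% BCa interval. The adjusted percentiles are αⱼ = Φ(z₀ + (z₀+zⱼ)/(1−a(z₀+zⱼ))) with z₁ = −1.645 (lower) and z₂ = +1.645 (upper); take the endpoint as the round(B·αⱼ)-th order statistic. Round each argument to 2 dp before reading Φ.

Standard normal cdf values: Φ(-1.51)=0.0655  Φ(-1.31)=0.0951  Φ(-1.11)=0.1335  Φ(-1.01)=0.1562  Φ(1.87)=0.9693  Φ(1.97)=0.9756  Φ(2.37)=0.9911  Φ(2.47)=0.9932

(7.79, 9.88)

Lower: z₀ + z₁ = 0.181 + (-1.645) = -1.464; 1 − a(z₀+z₁) = 1 − (-0.012)(-1.464) = 0.9824; argument = 0.181 + (-1.464)/0.9824 = -1.3092 → -1.31.
α₁ = Φ(-1.31) = 0.0951; rank = round(500 × 0.0951) = 48; θ*₍48₎ = 7.79.
Upper: z₀ + z₂ = 1.826; 1 − a(z₀+z₂) = 1.0219; argument = 1.9678 → 1.97; α₂ = 0.9756; rank = 488; θ*₍488₎ = 9.88.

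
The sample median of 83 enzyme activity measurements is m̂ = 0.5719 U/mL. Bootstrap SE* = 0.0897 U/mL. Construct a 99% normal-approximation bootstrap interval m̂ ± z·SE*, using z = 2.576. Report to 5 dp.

Margin = 2.576 × 0.0897 = 0.231067
Interval: 0.5719 ± 0.231067

(0.34083, 0.80297)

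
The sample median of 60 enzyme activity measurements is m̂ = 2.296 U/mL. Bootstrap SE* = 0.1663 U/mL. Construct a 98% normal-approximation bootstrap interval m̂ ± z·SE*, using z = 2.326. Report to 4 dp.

(1.9092, 2.6828)

Margin = 2.326 × 0.1663 = 0.38681
Interval: 2.296 ± 0.38681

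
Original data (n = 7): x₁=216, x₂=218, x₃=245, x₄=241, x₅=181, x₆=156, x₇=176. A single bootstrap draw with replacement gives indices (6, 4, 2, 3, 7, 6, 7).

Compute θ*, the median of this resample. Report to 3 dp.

θ* = 176.000

Resample values: 156, 241, 218, 245, 176, 156, 176.
Sorted: 156, 156, 176, 176, 218, 241, 245
Median = middle value = 176.000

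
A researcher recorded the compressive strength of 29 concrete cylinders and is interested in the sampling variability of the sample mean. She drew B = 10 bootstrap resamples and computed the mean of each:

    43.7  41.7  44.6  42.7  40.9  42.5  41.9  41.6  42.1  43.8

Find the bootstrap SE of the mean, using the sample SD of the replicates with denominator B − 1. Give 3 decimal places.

SE* = 1.159

Bootstrap SE is the standard deviation of the 10 replicate means.
Mean of replicates: (43.7 + 41.7 + 44.6 + 42.7 + 40.9 + 42.5 + 41.9 + 41.6 + 42.1 + 43.8) / 10 = 425.5000 / 10 = 42.5500
Sum of squared deviations: (+1.1500)² + (−0.8500)² + (+2.0500)² + (+0.1500)² + (−1.6500)² + (−0.0500)² + (−0.6500)² + (−0.9500)² + (−0.4500)² + (+1.2500)² = 12.0850
Variance = 12.0850 / 9 = 1.3428
SE* = √1.3428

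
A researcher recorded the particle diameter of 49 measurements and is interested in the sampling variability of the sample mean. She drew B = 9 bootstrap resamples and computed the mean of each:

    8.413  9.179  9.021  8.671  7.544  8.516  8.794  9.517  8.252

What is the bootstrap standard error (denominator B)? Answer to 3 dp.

Bootstrap SE is the standard deviation of the 9 replicate means.
Mean of replicates: (8.413 + 9.179 + 9.021 + 8.671 + 7.544 + 8.516 + 8.794 + 9.517 + 8.252) / 9 = 77.9070 / 9 = 8.6563
Sum of squared deviations: (−0.2433)² + (+0.5227)² + (+0.3647)² + (+0.0147)² + (−1.1123)² + (−0.1403)² + (+0.1377)² + (+0.8607)² + (−0.4043)² = 2.6458
Variance = 2.6458 / 9 = 0.2940
SE* = √0.2940

SE* = 0.542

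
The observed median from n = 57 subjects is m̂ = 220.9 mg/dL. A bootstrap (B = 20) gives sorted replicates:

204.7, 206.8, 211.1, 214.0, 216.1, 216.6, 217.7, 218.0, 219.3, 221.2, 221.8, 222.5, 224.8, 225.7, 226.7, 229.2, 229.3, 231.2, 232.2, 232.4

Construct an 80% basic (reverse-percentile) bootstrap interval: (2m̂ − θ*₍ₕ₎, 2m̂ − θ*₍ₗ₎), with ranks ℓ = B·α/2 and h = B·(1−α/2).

(210.6, 235.0)

Percentile endpoints at ranks 2 and 18: θ*₍2₎ = 206.8, θ*₍18₎ = 231.2.
Basic interval reflects these around m̂:
  lower = 2 × 220.9 − 231.2 = 210.6
  upper = 2 × 220.9 − 206.8 = 235.0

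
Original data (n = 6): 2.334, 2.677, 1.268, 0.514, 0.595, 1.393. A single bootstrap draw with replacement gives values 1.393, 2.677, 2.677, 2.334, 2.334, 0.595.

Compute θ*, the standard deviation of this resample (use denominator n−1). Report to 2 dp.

θ* = 0.83

Mean = 2.0017; sum of squared deviations = 3.4822
s² = 3.4822 / 5 = 0.6964
s = √0.6964 = 0.83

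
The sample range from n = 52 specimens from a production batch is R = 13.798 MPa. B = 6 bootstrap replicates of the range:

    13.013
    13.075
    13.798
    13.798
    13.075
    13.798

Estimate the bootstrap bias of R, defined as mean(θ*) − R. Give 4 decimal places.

bias = −0.3718

mean(θ*) = (13.013 + 13.075 + 13.798 + 13.798 + 13.075 + 13.798) / 6 = 13.42617
bias = 13.42617 − 13.798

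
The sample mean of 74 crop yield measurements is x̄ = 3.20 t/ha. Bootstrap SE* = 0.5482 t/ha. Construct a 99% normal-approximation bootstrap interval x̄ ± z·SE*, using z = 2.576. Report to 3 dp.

(1.788, 4.612)

Margin = 2.576 × 0.5482 = 1.4122
Interval: 3.20 ± 1.4122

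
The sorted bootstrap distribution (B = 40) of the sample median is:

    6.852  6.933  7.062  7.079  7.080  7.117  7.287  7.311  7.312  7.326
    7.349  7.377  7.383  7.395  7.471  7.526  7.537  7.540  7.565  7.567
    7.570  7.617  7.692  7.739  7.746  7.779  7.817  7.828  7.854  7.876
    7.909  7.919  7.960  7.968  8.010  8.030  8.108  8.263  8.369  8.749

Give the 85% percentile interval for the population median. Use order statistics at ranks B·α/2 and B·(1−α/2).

α = 0.15; lower rank = 40 × 0.075 = 3; upper rank = 40 × 0.925 = 37.
The 3rd smallest replicate is 7.062; the 37th is 8.108.

(7.062, 8.108)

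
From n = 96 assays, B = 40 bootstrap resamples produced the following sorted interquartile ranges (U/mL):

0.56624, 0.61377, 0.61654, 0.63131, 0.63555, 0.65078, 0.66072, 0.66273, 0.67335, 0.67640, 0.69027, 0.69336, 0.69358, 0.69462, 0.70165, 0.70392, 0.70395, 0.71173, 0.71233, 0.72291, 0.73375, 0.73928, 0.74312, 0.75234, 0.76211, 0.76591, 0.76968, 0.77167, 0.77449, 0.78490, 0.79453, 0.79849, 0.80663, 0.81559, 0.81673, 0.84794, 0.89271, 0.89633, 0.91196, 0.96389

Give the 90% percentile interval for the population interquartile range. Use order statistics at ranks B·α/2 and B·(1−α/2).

α = 0.10; lower rank = 40 × 0.050 = 2; upper rank = 40 × 0.950 = 38.
The 2nd smallest replicate is 0.61377; the 38th is 0.89633.

(0.61377, 0.89633)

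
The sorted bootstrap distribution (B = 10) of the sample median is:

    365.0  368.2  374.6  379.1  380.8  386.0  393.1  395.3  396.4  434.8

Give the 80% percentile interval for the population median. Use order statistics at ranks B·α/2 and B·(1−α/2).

(365.0, 396.4)

α = 0.20; lower rank = 10 × 0.100 = 1; upper rank = 10 × 0.900 = 9.
The 1st smallest replicate is 365.0; the 9th is 396.4.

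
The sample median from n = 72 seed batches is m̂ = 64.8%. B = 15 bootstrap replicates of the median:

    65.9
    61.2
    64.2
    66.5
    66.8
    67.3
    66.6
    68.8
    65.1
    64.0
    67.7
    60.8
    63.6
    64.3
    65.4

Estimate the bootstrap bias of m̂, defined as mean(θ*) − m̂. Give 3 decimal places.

bias = +0.413

mean(θ*) = (65.9 + 61.2 + 64.2 + 66.5 + 66.8 + 67.3 + 66.6 + 68.8 + 65.1 + 64.0 + 67.7 + 60.8 + 63.6 + 64.3 + 65.4) / 15 = 65.2133
bias = 65.2133 − 64.8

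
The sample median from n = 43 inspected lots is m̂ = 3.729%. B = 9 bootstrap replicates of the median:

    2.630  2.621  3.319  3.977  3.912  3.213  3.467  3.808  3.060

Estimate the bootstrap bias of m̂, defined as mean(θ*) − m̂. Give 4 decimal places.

mean(θ*) = (2.630 + 2.621 + 3.319 + 3.977 + 3.912 + 3.213 + 3.467 + 3.808 + 3.060) / 9 = 3.33411
bias = 3.33411 − 3.729

bias = −0.3949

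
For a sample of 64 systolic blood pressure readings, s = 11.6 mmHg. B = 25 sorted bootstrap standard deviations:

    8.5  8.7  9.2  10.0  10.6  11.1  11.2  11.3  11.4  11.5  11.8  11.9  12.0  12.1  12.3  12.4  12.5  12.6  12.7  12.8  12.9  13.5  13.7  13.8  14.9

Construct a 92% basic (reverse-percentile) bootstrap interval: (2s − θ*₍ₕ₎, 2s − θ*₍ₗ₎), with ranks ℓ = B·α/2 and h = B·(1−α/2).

Percentile endpoints at ranks 1 and 24: θ*₍1₎ = 8.5, θ*₍24₎ = 13.8.
Basic interval reflects these around s:
  lower = 2 × 11.6 − 13.8 = 9.4
  upper = 2 × 11.6 − 8.5 = 14.7

(9.4, 14.7)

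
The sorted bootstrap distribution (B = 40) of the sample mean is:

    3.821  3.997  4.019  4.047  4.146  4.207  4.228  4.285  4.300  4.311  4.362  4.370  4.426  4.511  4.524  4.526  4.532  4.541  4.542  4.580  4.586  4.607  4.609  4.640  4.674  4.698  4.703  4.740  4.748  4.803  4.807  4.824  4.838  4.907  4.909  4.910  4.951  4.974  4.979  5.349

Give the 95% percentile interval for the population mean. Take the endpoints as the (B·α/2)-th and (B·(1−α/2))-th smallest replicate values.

(3.821, 4.979)

α = 0.05; lower rank = 40 × 0.025 = 1; upper rank = 40 × 0.975 = 39.
The 1st smallest replicate is 3.821; the 39th is 4.979.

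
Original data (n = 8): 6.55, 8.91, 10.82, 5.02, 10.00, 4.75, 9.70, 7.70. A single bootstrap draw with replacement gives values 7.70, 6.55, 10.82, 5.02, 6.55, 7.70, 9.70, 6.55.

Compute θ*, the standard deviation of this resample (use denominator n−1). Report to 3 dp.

Mean = 7.5737; sum of squared deviations = 24.7568
s² = 24.7568 / 7 = 3.5367
s = √3.5367 = 1.881

θ* = 1.881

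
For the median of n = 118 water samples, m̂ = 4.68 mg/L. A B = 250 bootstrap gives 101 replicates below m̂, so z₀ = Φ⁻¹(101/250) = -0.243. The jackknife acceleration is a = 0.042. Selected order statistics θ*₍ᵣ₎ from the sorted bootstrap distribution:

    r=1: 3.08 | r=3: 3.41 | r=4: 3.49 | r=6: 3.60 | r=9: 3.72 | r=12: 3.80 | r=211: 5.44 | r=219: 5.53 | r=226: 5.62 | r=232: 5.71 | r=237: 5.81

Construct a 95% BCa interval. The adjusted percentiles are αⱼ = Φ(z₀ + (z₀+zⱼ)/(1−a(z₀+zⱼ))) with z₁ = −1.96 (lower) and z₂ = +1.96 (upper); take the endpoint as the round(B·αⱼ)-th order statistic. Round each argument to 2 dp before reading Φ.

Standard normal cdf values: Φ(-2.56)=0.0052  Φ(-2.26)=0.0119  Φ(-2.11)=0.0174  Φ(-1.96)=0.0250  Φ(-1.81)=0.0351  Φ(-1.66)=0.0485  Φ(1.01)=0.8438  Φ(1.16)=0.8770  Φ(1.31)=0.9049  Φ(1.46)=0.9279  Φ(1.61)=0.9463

(3.41, 5.81)

Lower: z₀ + z₁ = -0.243 + (-1.960) = -2.203; 1 − a(z₀+z₁) = 1 − (0.042)(-2.203) = 1.0925; argument = -0.243 + (-2.203)/1.0925 = -2.2594 → -2.26.
α₁ = Φ(-2.26) = 0.0119; rank = round(250 × 0.0119) = 3; θ*₍3₎ = 3.41.
Upper: z₀ + z₂ = 1.717; 1 − a(z₀+z₂) = 0.9279; argument = 1.6074 → 1.61; α₂ = 0.9463; rank = 237; θ*₍237₎ = 5.81.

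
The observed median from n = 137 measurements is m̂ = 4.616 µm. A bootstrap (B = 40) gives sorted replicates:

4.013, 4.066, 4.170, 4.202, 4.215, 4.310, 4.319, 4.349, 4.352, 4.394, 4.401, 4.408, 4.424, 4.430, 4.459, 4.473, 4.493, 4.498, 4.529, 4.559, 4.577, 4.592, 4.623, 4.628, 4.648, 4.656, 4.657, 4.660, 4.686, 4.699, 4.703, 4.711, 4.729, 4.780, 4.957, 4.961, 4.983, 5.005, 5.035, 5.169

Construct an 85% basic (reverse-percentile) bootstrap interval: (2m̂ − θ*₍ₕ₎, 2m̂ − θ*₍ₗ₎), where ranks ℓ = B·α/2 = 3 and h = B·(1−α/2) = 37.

Percentile endpoints at ranks 3 and 37: θ*₍3₎ = 4.170, θ*₍37₎ = 4.983.
Basic interval reflects these around m̂:
  lower = 2 × 4.616 − 4.983 = 4.249
  upper = 2 × 4.616 − 4.170 = 5.062

(4.249, 5.062)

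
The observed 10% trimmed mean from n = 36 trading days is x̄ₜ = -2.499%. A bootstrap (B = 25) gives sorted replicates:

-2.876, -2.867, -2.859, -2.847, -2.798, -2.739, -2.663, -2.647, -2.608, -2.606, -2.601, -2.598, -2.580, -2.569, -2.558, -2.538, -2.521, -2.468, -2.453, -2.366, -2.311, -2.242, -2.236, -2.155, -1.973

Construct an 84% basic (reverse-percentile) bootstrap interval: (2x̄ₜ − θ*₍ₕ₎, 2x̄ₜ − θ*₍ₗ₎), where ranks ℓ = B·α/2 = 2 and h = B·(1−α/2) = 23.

(-2.762, -2.131)

Percentile endpoints at ranks 2 and 23: θ*₍2₎ = -2.867, θ*₍23₎ = -2.236.
Basic interval reflects these around x̄ₜ:
  lower = 2 × -2.499 − -2.236 = -2.762
  upper = 2 × -2.499 − -2.867 = -2.131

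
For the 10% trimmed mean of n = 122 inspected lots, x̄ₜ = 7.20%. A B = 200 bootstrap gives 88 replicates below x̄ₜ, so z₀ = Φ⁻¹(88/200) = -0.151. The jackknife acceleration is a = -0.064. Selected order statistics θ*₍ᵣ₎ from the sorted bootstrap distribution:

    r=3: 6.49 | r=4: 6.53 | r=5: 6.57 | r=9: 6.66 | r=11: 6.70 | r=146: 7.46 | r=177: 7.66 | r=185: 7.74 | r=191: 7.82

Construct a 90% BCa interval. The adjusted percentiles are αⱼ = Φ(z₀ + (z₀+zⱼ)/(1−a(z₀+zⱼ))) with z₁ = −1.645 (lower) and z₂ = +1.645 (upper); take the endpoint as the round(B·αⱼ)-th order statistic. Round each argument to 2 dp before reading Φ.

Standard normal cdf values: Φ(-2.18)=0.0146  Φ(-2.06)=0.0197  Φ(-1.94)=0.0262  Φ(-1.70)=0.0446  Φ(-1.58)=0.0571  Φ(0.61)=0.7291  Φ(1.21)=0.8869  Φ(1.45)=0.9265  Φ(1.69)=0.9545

(6.49, 7.66)

Lower: z₀ + z₁ = -0.151 + (-1.645) = -1.796; 1 − a(z₀+z₁) = 1 − (-0.064)(-1.796) = 0.8851; argument = -0.151 + (-1.796)/0.8851 = -2.1803 → -2.18.
α₁ = Φ(-2.18) = 0.0146; rank = round(200 × 0.0146) = 3; θ*₍3₎ = 6.49.
Upper: z₀ + z₂ = 1.494; 1 − a(z₀+z₂) = 1.0956; argument = 1.2126 → 1.21; α₂ = 0.8869; rank = 177; θ*₍177₎ = 7.66.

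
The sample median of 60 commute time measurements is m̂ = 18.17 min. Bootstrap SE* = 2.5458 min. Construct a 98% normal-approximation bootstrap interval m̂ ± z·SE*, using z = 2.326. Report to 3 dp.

Margin = 2.326 × 2.5458 = 5.9215
Interval: 18.17 ± 5.9215

(12.248, 24.092)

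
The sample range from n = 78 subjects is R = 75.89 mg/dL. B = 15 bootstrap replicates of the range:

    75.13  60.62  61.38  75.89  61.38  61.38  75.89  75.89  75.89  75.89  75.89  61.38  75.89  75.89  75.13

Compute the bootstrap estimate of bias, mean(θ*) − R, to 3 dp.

mean(θ*) = (75.13 + 60.62 + 61.38 + 75.89 + 61.38 + 61.38 + 75.89 + 75.89 + 75.89 + 75.89 + 75.89 + 61.38 + 75.89 + 75.89 + 75.13) / 15 = 70.9013
bias = 70.9013 − 75.89

bias = −4.989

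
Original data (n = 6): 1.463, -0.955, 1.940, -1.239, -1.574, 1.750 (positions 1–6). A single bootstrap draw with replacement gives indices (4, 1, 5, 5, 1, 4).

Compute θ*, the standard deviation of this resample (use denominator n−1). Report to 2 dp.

Resample values: -1.239, 1.463, -1.574, -1.574, 1.463, -1.239.
Mean = -0.4500; sum of squared deviations = 11.0909
s² = 11.0909 / 5 = 2.2182
s = √2.2182 = 1.49

θ* = 1.49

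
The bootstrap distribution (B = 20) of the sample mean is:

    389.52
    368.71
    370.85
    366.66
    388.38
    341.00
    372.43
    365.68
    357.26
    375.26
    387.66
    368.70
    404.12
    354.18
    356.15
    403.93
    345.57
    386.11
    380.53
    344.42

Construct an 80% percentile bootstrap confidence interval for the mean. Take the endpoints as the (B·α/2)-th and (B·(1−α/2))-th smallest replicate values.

Sorted replicates: 341.00, 344.42, 345.57, 354.18, 356.15, 357.26, 365.68, 366.66, 368.70, 368.71, 370.85, 372.43, 375.26, 380.53, 386.11, 387.66, 388.38, 389.52, 403.93, 404.12
α = 0.20; lower rank = 20 × 0.100 = 2; upper rank = 20 × 0.900 = 18.
The 2nd smallest replicate is 344.42; the 18th is 389.52.

(344.42, 389.52)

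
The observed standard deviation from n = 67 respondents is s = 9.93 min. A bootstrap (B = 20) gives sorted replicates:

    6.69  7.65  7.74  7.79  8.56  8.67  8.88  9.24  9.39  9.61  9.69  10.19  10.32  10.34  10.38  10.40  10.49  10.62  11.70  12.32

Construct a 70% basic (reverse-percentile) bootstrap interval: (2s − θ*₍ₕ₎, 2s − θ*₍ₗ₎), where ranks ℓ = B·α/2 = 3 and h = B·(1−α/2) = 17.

(9.37, 12.12)

Percentile endpoints at ranks 3 and 17: θ*₍3₎ = 7.74, θ*₍17₎ = 10.49.
Basic interval reflects these around s:
  lower = 2 × 9.93 − 10.49 = 9.37
  upper = 2 × 9.93 − 7.74 = 12.12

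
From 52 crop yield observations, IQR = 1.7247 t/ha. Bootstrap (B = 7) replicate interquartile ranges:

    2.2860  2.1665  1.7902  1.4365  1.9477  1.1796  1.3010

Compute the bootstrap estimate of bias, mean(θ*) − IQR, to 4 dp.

bias = +0.0049

mean(θ*) = (2.2860 + 2.1665 + 1.7902 + 1.4365 + 1.9477 + 1.1796 + 1.3010) / 7 = 1.72964
bias = 1.72964 − 1.7247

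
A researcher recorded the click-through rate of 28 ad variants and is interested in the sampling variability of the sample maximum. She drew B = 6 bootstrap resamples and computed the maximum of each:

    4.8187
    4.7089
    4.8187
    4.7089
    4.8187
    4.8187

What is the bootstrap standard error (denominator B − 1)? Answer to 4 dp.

Bootstrap SE is the standard deviation of the 6 replicate maximums.
Mean of replicates: (4.8187 + 4.7089 + 4.8187 + 4.7089 + 4.8187 + 4.8187) / 6 = 28.69260 / 6 = 4.78210
Sum of squared deviations: (+0.03660)² + (−0.07320)² + (+0.03660)² + (−0.07320)² + (+0.03660)² + (+0.03660)² = 0.01607
Variance = 0.01607 / 5 = 0.00321
SE* = √0.00321

SE* = 0.0567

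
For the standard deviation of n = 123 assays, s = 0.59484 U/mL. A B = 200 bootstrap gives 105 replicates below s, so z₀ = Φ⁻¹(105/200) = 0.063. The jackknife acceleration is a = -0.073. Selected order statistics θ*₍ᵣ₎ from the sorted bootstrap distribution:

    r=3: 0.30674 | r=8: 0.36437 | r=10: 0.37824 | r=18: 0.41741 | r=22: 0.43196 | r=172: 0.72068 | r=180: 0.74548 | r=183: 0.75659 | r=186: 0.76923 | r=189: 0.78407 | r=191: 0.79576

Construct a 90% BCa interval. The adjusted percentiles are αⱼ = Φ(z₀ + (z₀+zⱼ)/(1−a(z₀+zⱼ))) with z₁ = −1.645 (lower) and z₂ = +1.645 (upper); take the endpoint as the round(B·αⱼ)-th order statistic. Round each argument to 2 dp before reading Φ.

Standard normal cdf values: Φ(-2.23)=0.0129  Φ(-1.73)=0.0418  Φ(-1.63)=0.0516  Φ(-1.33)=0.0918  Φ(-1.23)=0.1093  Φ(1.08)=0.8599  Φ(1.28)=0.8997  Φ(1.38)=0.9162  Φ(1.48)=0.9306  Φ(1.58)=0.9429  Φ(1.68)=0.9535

Lower: z₀ + z₁ = 0.063 + (-1.645) = -1.582; 1 − a(z₀+z₁) = 1 − (-0.073)(-1.582) = 0.8845; argument = 0.063 + (-1.582)/0.8845 = -1.7256 → -1.73.
α₁ = Φ(-1.73) = 0.0418; rank = round(200 × 0.0418) = 8; θ*₍8₎ = 0.36437.
Upper: z₀ + z₂ = 1.708; 1 − a(z₀+z₂) = 1.1247; argument = 1.5816 → 1.58; α₂ = 0.9429; rank = 189; θ*₍189₎ = 0.78407.

(0.36437, 0.78407)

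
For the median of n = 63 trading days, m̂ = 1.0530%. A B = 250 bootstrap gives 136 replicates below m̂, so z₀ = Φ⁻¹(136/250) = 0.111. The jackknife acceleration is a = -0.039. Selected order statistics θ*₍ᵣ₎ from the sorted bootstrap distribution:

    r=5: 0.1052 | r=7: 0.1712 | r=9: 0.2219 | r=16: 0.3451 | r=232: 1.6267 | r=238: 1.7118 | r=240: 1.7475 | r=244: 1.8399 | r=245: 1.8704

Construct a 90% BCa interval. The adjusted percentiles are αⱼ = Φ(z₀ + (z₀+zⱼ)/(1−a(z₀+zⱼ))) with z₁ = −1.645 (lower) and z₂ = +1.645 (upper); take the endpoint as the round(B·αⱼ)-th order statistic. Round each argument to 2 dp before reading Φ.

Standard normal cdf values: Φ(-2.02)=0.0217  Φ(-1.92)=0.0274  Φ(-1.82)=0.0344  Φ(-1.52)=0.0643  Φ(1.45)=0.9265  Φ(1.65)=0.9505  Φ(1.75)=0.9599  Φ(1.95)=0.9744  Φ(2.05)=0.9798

Lower: z₀ + z₁ = 0.111 + (-1.645) = -1.534; 1 − a(z₀+z₁) = 1 − (-0.039)(-1.534) = 0.9402; argument = 0.111 + (-1.534)/0.9402 = -1.5206 → -1.52.
α₁ = Φ(-1.52) = 0.0643; rank = round(250 × 0.0643) = 16; θ*₍16₎ = 0.3451.
Upper: z₀ + z₂ = 1.756; 1 − a(z₀+z₂) = 1.0685; argument = 1.7544 → 1.75; α₂ = 0.9599; rank = 240; θ*₍240₎ = 1.7475.

(0.3451, 1.7475)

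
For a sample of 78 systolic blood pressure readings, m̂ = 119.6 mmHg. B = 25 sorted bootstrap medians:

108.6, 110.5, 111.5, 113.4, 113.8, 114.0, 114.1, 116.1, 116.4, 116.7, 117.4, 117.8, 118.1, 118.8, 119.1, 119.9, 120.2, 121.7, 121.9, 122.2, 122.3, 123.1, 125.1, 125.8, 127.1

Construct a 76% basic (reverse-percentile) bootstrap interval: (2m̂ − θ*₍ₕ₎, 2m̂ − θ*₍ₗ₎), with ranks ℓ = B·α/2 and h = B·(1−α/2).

(116.1, 127.7)

Percentile endpoints at ranks 3 and 22: θ*₍3₎ = 111.5, θ*₍22₎ = 123.1.
Basic interval reflects these around m̂:
  lower = 2 × 119.6 − 123.1 = 116.1
  upper = 2 × 119.6 − 111.5 = 127.7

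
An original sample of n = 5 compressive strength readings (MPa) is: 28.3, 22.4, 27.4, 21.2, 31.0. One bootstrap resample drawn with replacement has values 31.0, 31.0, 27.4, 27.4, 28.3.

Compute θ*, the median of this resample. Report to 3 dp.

θ* = 28.300

Sorted: 27.4, 27.4, 28.3, 31.0, 31.0
Median = middle value = 28.300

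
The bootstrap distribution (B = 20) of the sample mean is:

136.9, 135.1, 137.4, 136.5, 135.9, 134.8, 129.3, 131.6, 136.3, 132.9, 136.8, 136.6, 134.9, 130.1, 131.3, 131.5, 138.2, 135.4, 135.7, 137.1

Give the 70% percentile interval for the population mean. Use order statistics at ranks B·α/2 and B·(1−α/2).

(131.3, 136.9)

Sorted replicates: 129.3, 130.1, 131.3, 131.5, 131.6, 132.9, 134.8, 134.9, 135.1, 135.4, 135.7, 135.9, 136.3, 136.5, 136.6, 136.8, 136.9, 137.1, 137.4, 138.2
α = 0.30; lower rank = 20 × 0.150 = 3; upper rank = 20 × 0.850 = 17.
The 3rd smallest replicate is 131.3; the 17th is 136.9.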